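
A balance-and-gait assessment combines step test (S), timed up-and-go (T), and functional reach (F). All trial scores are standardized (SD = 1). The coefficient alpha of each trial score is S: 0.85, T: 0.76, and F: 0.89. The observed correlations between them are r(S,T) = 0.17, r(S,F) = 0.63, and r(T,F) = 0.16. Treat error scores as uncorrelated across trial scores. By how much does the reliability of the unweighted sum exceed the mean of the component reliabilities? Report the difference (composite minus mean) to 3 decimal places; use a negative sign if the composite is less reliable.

Var(sum) = 3 + 1.92 = 4.92; true-score variance = 2.5 + 1.92 = 4.42; composite reliability = 0.8984.
Mean component reliability = 0.8333.
Difference = 0.8984 − 0.8333 = 0.065.

0.065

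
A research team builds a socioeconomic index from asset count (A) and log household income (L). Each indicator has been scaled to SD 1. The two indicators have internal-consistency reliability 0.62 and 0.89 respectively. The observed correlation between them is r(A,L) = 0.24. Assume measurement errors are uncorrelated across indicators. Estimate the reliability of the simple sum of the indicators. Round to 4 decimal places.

0.8024

Var(A+L) = 2 + 2·[0.24] = 2 + 0.48 = 2.48.
Because errors are independent across components, Cov(Tᵢ,Tⱼ) = Cov(Xᵢ,Xⱼ); the off-diagonal part of the true-score variance is the same as above.
True-score variance = [0.62 + 0.89] + 0.48 = 1.51 + 0.48 = 1.99.
Reliability = 1.99 / 2.48 = 0.8024.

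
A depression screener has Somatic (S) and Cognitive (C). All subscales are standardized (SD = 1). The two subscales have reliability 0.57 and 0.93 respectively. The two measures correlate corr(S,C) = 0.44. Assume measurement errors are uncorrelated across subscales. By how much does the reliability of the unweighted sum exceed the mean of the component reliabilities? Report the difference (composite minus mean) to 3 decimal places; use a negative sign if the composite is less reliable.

Var(sum) = 2 + 0.88 = 2.88; true-score variance = 1.5 + 0.88 = 2.38; composite reliability = 0.8264.
Mean component reliability = 0.7500.
Difference = 0.8264 − 0.7500 = 0.076.

0.076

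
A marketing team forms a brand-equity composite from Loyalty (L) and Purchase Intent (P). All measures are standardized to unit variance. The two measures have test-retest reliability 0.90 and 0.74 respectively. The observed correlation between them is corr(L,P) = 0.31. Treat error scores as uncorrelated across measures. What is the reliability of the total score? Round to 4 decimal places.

0.8626

Var(L+P) = 2 + 2·[0.31] = 2 + 0.62 = 2.62.
With uncorrelated errors the cross-covariances are all true-score covariance, so they carry over unchanged; only the diagonal terms shrink to ρᵢσᵢ².
True-score variance = [0.90 + 0.74] + 0.62 = 1.64 + 0.62 = 2.26.
Reliability = 2.26 / 2.62 = 0.8626.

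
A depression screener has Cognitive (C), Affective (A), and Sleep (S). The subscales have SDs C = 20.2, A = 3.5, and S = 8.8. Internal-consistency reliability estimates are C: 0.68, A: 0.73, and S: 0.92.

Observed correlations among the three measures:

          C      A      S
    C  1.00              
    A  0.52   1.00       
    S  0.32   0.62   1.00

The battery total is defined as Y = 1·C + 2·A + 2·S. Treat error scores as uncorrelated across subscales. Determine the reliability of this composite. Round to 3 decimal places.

0.870

Var(Y) = 20.2² + 2²·3.5² + 2²·8.8² + 2·[2·20.2·3.5·0.52 + 2·20.2·8.8·0.32 + 4·3.5·8.8·0.62] = 766.8 + 527.357 = 1294.16.
With uncorrelated errors the cross-covariances are all true-score covariance, so they carry over unchanged; only the diagonal terms shrink to ρᵢσᵢ².
True-score variance = [20.2²·0.68 + 2²·3.5²·0.73 + 2²·8.8²·0.92] + 527.357 = 598.216 + 527.357 = 1125.57.
Reliability = 1125.57 / 1294.16 = 0.870.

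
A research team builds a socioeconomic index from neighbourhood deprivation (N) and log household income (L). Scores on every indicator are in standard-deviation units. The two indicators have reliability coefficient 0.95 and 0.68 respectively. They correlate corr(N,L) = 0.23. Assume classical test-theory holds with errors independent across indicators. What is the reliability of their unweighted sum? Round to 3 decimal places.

Var(N+L) = 2 + 2·[0.23] = 2 + 0.46 = 2.46.
Because errors are independent across components, Cov(Tᵢ,Tⱼ) = Cov(Xᵢ,Xⱼ); the off-diagonal part of the true-score variance is the same as above.
True-score variance = [0.95 + 0.68] + 0.46 = 1.63 + 0.46 = 2.09.
Reliability = 2.09 / 2.46 = 0.850.

0.850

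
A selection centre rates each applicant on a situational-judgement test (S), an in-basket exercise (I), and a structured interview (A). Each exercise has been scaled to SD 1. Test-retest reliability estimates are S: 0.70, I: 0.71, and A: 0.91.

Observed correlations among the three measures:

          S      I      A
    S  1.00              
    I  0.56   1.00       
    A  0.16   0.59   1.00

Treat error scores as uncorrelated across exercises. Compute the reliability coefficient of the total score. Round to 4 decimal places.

Var(S+I+A) = 3 + 2·[0.56 + 0.16 + 0.59] = 3 + 2.62 = 5.62.
Because errors are independent across components, Cov(Tᵢ,Tⱼ) = Cov(Xᵢ,Xⱼ); the off-diagonal part of the true-score variance is the same as above.
True-score variance = [0.70 + 0.71 + 0.91] + 2.62 = 2.32 + 2.62 = 4.94.
Reliability = 4.94 / 5.62 = 0.8790.

0.8790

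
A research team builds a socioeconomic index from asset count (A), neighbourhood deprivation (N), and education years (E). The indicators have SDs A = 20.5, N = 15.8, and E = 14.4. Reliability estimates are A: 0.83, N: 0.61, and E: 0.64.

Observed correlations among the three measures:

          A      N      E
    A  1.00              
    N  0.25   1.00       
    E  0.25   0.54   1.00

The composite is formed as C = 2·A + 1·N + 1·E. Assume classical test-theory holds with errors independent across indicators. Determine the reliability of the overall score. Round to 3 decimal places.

0.848

Var(C) = 2²·20.5² + 15.8² + 14.4² + 2·[2·20.5·15.8·0.25 + 2·20.5·14.4·0.25 + 15.8·14.4·0.54] = 2138 + 864.822 = 3002.82.
Under uncorrelated errors the observed covariances equal the true-score covariances, so only the own-variance terms attenuate.
True-score variance = [2²·20.5²·0.83 + 15.8²·0.61 + 14.4²·0.64] + 864.822 = 1680.22 + 864.822 = 2545.04.
Reliability = 2545.04 / 3002.82 = 0.848.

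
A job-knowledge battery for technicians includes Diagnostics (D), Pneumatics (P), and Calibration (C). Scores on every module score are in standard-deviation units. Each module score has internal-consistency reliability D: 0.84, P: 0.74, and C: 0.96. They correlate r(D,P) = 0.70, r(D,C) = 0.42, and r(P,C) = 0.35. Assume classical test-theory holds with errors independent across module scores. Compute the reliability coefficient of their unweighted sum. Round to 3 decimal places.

0.923

Var(D+P+C) = 3 + 2·[0.70 + 0.42 + 0.35] = 3 + 2.94 = 5.94.
Under uncorrelated errors the observed covariances equal the true-score covariances, so only the own-variance terms attenuate.
True-score variance = [0.84 + 0.74 + 0.96] + 2.94 = 2.54 + 2.94 = 5.48.
Reliability = 5.48 / 5.94 = 0.923.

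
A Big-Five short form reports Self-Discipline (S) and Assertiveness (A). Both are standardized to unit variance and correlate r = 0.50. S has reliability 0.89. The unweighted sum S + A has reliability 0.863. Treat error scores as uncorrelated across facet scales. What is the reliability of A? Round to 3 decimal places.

0.699

Var(S+A) = 2 + 2·0.50 = 3.000.
True-score variance = ρ_S + ρ_A + 2·0.50, so 0.863 = (0.89 + ρ_A + 1.00) / 3.000.
ρ_A = 0.863·3.000 − 0.89 − 1.00 = 0.699.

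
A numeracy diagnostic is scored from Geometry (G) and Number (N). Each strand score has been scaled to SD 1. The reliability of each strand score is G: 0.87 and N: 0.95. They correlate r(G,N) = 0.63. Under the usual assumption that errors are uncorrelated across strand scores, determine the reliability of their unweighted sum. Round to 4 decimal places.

0.9448

Var(G+N) = 2 + 2·[0.63] = 2 + 1.26 = 3.26.
Because errors are independent across components, Cov(Tᵢ,Tⱼ) = Cov(Xᵢ,Xⱼ); the off-diagonal part of the true-score variance is the same as above.
True-score variance = [0.87 + 0.95] + 1.26 = 1.82 + 1.26 = 3.08.
Reliability = 3.08 / 3.26 = 0.9448.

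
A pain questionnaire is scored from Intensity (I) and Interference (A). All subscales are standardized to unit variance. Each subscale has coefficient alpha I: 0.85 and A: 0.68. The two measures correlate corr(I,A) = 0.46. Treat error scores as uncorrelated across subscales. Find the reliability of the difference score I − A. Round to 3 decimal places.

0.565

Var(I−A) = 1 + 1 − 2·0.46 = 2 − 0.92 = 1.08.
Under uncorrelated errors the observed covariances equal the true-score covariances, so only the own-variance terms attenuate.
True-score variance = [0.85 + 0.68] − 0.92 = 1.53 − 0.92 = 0.61.
Reliability = 0.61 / 1.08 = 0.565.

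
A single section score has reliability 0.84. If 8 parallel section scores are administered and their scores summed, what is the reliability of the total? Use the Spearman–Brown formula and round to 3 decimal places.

0.977

ρ_k = kρ / (1 + (k−1)ρ) = 8·0.84 / (1 + 7·0.84) = 6.720 / 6.880 = 0.977.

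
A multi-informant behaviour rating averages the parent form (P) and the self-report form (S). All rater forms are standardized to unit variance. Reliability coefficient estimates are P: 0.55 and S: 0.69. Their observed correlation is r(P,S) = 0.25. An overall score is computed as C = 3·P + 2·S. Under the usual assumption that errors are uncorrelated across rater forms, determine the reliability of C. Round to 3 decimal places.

0.669

Var(C) = 3² + 2² + 2·[6·0.25] = 13 + 3 = 16.
With uncorrelated errors the cross-covariances are all true-score covariance, so they carry over unchanged; only the diagonal terms shrink to ρᵢσᵢ².
True-score variance = [3²·0.55 + 2²·0.69] + 3 = 7.71 + 3 = 10.71.
Reliability = 10.71 / 16 = 0.669.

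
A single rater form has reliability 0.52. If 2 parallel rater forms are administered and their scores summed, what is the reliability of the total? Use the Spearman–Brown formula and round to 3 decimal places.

0.684

ρ_k = kρ / (1 + (k−1)ρ) = 2·0.52 / (1 + 1·0.52) = 1.040 / 1.520 = 0.684.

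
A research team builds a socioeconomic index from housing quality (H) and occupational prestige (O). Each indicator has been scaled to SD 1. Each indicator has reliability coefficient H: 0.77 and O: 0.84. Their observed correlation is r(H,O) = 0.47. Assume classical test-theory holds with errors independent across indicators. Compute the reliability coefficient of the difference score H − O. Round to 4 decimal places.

0.6321

Var(H−O) = 1 + 1 − 2·0.47 = 2 − 0.94 = 1.06.
With uncorrelated errors the cross-covariances are all true-score covariance, so they carry over unchanged; only the diagonal terms shrink to ρᵢσᵢ².
True-score variance = [0.77 + 0.84] − 0.94 = 1.61 − 0.94 = 0.67.
Reliability = 0.67 / 1.06 = 0.6321.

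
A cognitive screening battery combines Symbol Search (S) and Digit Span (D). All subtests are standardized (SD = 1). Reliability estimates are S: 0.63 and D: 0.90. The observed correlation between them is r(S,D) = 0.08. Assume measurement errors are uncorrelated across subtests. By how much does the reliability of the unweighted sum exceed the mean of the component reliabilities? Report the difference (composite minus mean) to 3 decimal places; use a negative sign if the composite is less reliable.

Var(sum) = 2 + 0.16 = 2.16; true-score variance = 1.53 + 0.16 = 1.69; composite reliability = 0.7824.
Mean component reliability = 0.7650.
Difference = 0.7824 − 0.7650 = 0.017.

0.017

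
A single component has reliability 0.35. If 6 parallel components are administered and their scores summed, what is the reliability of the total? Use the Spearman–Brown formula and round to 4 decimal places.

0.7636

ρ_k = kρ / (1 + (k−1)ρ) = 6·0.35 / (1 + 5·0.35) = 2.100 / 2.750 = 0.7636.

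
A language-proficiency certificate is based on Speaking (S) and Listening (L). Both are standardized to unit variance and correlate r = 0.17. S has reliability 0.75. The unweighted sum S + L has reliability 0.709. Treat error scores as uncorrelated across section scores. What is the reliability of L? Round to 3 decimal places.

Var(S+L) = 2 + 2·0.17 = 2.340.
True-score variance = ρ_S + ρ_L + 2·0.17, so 0.709 = (0.75 + ρ_L + 0.34) / 2.340.
ρ_L = 0.709·2.340 − 0.75 − 0.34 = 0.569.

0.569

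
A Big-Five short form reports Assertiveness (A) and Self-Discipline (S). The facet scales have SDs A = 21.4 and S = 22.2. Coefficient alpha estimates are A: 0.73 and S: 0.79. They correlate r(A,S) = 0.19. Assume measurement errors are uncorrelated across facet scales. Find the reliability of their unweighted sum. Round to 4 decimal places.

0.7992

Var(A+S) = 21.4² + 22.2² + 2·[21.4·22.2·0.19] = 950.8 + 180.53 = 1131.33.
With uncorrelated errors the cross-covariances are all true-score covariance, so they carry over unchanged; only the diagonal terms shrink to ρᵢσᵢ².
True-score variance = [21.4²·0.73 + 22.2²·0.79] + 180.53 = 723.654 + 180.53 = 904.185.
Reliability = 904.185 / 1131.33 = 0.7992.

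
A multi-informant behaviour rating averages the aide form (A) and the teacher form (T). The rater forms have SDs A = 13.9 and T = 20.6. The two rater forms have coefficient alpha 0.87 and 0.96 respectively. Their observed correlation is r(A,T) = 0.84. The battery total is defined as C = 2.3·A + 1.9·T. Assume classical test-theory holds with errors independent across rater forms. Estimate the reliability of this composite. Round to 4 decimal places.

0.9583

Var(C) = 2.3²·13.9² + 1.9²·20.6² + 2·[4.37·13.9·20.6·0.84] = 2554.02 + 2102.19 = 4656.21.
With uncorrelated errors the cross-covariances are all true-score covariance, so they carry over unchanged; only the diagonal terms shrink to ρᵢσᵢ².
True-score variance = [2.3²·13.9²·0.87 + 1.9²·20.6²·0.96] + 2102.19 = 2359.87 + 2102.19 = 4462.07.
Reliability = 4462.07 / 4656.21 = 0.9583.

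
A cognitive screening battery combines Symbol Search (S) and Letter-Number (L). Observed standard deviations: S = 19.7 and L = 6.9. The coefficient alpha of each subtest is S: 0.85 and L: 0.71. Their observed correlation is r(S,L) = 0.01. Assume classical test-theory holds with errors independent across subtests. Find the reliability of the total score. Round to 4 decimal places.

0.8357

Var(S+L) = 19.7² + 6.9² + 2·[19.7·6.9·0.01] = 435.7 + 2.7186 = 438.419.
With uncorrelated errors the cross-covariances are all true-score covariance, so they carry over unchanged; only the diagonal terms shrink to ρᵢσᵢ².
True-score variance = [19.7²·0.85 + 6.9²·0.71] + 2.7186 = 363.68 + 2.7186 = 366.398.
Reliability = 366.398 / 438.419 = 0.8357.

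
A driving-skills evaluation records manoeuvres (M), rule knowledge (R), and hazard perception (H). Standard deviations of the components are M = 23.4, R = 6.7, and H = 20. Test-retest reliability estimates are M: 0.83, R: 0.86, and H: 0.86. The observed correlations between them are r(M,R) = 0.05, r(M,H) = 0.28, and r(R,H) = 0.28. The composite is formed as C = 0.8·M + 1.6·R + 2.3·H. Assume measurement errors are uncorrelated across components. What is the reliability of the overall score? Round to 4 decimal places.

0.8893

Var(C) = 0.8²·23.4² + 1.6²·6.7² + 2.3²·20² + 2·[1.28·23.4·6.7·0.05 + 1.84·23.4·20·0.28 + 3.68·6.7·20·0.28] = 2581.36 + 778.442 = 3359.8.
With uncorrelated errors the cross-covariances are all true-score covariance, so they carry over unchanged; only the diagonal terms shrink to ρᵢσᵢ².
True-score variance = [0.8²·23.4²·0.83 + 1.6²·6.7²·0.86 + 2.3²·20²·0.86] + 778.442 = 2209.45 + 778.442 = 2987.9.
Reliability = 2987.9 / 3359.8 = 0.8893.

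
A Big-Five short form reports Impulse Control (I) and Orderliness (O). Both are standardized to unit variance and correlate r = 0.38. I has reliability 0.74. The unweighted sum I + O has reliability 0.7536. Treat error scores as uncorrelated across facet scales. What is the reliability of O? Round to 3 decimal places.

0.580

Var(I+O) = 2 + 2·0.38 = 2.760.
True-score variance = ρ_I + ρ_O + 2·0.38, so 0.7536 = (0.74 + ρ_O + 0.76) / 2.760.
ρ_O = 0.7536·2.760 − 0.74 − 0.76 = 0.580.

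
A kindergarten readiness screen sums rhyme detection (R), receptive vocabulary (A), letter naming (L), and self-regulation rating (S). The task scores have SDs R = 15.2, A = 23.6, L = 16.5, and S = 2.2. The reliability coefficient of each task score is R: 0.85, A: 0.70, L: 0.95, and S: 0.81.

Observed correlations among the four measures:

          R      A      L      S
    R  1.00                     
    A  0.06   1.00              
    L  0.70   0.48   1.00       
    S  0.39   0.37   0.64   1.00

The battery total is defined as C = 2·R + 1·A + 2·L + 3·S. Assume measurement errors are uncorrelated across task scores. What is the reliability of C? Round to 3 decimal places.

0.932

Var(C) = 2²·15.2² + 23.6² + 2²·16.5² + 3²·2.2² + 2·[2·15.2·23.6·0.06 + 4·15.2·16.5·0.70 + 6·15.2·2.2·0.39 + 2·23.6·16.5·0.48 + 3·23.6·2.2·0.37 + 6·16.5·2.2·0.64] = 2613.68 + 2788.77 = 5402.45.
With uncorrelated errors the cross-covariances are all true-score covariance, so they carry over unchanged; only the diagonal terms shrink to ρᵢσᵢ².
True-score variance = [2²·15.2²·0.85 + 23.6²·0.70 + 2²·16.5²·0.95 + 3²·2.2²·0.81] + 2788.77 = 2245.24 + 2788.77 = 5034.01.
Reliability = 5034.01 / 5402.45 = 0.932.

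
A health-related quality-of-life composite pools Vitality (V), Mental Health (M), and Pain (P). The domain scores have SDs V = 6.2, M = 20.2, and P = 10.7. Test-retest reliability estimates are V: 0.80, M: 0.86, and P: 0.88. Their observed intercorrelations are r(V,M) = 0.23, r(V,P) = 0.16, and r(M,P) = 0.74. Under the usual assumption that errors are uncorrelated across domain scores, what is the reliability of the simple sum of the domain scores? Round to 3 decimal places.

Var(V+M+P) = 6.2² + 20.2² + 10.7² + 2·[6.2·20.2·0.23 + 6.2·10.7·0.16 + 20.2·10.7·0.74] = 560.97 + 398.726 = 959.696.
Under uncorrelated errors the observed covariances equal the true-score covariances, so only the own-variance terms attenuate.
True-score variance = [6.2²·0.80 + 20.2²·0.86 + 10.7²·0.88] + 398.726 = 482.418 + 398.726 = 881.144.
Reliability = 881.144 / 959.696 = 0.918.

0.918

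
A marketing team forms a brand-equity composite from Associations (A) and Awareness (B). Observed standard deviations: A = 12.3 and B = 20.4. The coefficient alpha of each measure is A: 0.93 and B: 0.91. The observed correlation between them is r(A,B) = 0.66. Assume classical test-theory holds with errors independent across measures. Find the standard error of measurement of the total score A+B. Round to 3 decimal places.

Var(total) = 567.45 + 331.214 = 898.664.
True-score variance = 519.405 + 331.214 = 850.62, so reliability = 0.9465.
Error variance = 898.664 − 850.62 = 48.0447; SEM = √48.0447 = 6.931.

6.931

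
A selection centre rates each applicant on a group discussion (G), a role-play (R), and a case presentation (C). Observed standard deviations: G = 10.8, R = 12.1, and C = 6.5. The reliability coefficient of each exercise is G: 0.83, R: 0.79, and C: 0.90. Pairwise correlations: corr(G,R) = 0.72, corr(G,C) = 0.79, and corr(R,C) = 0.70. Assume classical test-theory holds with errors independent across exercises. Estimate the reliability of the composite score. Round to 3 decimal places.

Var(G+R+C) = 10.8² + 12.1² + 6.5² + 2·[10.8·12.1·0.72 + 10.8·6.5·0.79 + 12.1·6.5·0.70] = 305.3 + 409.205 = 714.505.
Under uncorrelated errors the observed covariances equal the true-score covariances, so only the own-variance terms attenuate.
True-score variance = [10.8²·0.83 + 12.1²·0.79 + 6.5²·0.90] + 409.205 = 250.5 + 409.205 = 659.705.
Reliability = 659.705 / 714.505 = 0.923.

0.923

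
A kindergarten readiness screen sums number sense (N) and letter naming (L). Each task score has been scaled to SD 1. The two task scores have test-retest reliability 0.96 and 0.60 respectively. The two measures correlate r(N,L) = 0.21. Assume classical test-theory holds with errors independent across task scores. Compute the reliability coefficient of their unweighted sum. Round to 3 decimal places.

Var(N+L) = 2 + 2·[0.21] = 2 + 0.42 = 2.42.
With uncorrelated errors the cross-covariances are all true-score covariance, so they carry over unchanged; only the diagonal terms shrink to ρᵢσᵢ².
True-score variance = [0.96 + 0.60] + 0.42 = 1.56 + 0.42 = 1.98.
Reliability = 1.98 / 2.42 = 0.818.

0.818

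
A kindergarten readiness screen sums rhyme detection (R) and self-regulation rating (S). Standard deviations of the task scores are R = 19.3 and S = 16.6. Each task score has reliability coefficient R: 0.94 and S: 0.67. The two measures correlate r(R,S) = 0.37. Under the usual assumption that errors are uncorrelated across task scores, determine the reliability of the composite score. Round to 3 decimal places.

Var(R+S) = 19.3² + 16.6² + 2·[19.3·16.6·0.37] = 648.05 + 237.081 = 885.131.
With uncorrelated errors the cross-covariances are all true-score covariance, so they carry over unchanged; only the diagonal terms shrink to ρᵢσᵢ².
True-score variance = [19.3²·0.94 + 16.6²·0.67] + 237.081 = 534.766 + 237.081 = 771.847.
Reliability = 771.847 / 885.131 = 0.872.

0.872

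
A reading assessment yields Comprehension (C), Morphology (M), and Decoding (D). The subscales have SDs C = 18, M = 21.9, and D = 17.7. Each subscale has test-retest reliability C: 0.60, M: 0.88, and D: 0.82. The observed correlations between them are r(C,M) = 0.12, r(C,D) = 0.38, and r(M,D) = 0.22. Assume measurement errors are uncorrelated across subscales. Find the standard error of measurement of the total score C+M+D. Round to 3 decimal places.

Var(total) = 1116.9 + 507.301 = 1624.2.
True-score variance = 873.355 + 507.301 = 1380.66, so reliability = 0.8501.
Error variance = 1624.2 − 1380.66 = 243.545; SEM = √243.545 = 15.606.

15.606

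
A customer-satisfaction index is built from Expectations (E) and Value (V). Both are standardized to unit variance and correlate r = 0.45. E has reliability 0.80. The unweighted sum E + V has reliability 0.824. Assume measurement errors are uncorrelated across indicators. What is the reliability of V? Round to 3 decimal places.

0.690

Var(E+V) = 2 + 2·0.45 = 2.900.
True-score variance = ρ_E + ρ_V + 2·0.45, so 0.824 = (0.80 + ρ_V + 0.90) / 2.900.
ρ_V = 0.824·2.900 − 0.80 − 0.90 = 0.690.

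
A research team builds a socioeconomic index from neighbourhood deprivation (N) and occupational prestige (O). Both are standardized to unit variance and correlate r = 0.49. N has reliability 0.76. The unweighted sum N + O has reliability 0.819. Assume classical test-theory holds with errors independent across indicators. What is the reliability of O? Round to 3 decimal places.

Var(N+O) = 2 + 2·0.49 = 2.980.
True-score variance = ρ_N + ρ_O + 2·0.49, so 0.819 = (0.76 + ρ_O + 0.98) / 2.980.
ρ_O = 0.819·2.980 − 0.76 − 0.98 = 0.701.

0.701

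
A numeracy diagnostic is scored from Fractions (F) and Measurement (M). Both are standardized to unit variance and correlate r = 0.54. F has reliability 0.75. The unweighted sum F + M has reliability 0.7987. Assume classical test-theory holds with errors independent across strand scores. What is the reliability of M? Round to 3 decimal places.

Var(F+M) = 2 + 2·0.54 = 3.080.
True-score variance = ρ_F + ρ_M + 2·0.54, so 0.7987 = (0.75 + ρ_M + 1.08) / 3.080.
ρ_M = 0.7987·3.080 − 0.75 − 1.08 = 0.630.

0.630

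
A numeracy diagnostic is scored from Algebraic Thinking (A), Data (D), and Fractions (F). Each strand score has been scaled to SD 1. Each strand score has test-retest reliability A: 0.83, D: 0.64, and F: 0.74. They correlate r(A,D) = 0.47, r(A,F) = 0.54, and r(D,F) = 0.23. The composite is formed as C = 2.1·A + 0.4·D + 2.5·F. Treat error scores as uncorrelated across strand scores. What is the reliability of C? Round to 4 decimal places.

Var(C) = 2.1² + 0.4² + 2.5² + 2·[0.84·0.47 + 5.25·0.54 + 0.23] = 10.82 + 6.9196 = 17.7396.
Under uncorrelated errors the observed covariances equal the true-score covariances, so only the own-variance terms attenuate.
True-score variance = [2.1²·0.83 + 0.4²·0.64 + 2.5²·0.74] + 6.9196 = 8.3877 + 6.9196 = 15.3073.
Reliability = 15.3073 / 17.7396 = 0.8629.

0.8629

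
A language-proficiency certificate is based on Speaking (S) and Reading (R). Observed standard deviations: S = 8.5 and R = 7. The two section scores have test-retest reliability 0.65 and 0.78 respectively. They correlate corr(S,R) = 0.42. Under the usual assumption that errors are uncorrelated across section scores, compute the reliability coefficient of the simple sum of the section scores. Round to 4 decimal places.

Var(S+R) = 8.5² + 7² + 2·[8.5·7·0.42] = 121.25 + 49.98 = 171.23.
Because errors are independent across components, Cov(Tᵢ,Tⱼ) = Cov(Xᵢ,Xⱼ); the off-diagonal part of the true-score variance is the same as above.
True-score variance = [8.5²·0.65 + 7²·0.78] + 49.98 = 85.1825 + 49.98 = 135.162.
Reliability = 135.162 / 171.23 = 0.7894.

0.7894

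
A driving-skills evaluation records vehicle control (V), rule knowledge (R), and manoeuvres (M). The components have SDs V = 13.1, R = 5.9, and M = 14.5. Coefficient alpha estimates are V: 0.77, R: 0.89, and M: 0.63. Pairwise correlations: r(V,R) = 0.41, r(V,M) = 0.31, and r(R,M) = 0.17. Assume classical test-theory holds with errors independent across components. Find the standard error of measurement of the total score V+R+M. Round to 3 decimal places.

11.004

Var(total) = 416.67 + 210.234 = 626.904.
True-score variance = 295.578 + 210.234 = 505.812, so reliability = 0.8068.
Error variance = 626.904 − 505.812 = 121.092; SEM = √121.092 = 11.004.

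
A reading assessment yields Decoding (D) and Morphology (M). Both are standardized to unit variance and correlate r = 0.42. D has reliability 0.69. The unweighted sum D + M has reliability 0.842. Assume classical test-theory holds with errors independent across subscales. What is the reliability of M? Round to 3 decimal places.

0.861

Var(D+M) = 2 + 2·0.42 = 2.840.
True-score variance = ρ_D + ρ_M + 2·0.42, so 0.842 = (0.69 + ρ_M + 0.84) / 2.840.
ρ_M = 0.842·2.840 − 0.69 − 0.84 = 0.861.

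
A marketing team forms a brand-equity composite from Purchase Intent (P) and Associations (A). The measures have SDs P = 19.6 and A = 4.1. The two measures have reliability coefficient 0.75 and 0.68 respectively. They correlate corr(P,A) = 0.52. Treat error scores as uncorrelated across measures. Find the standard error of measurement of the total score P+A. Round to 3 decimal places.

Var(total) = 400.97 + 83.5744 = 484.544.
True-score variance = 299.551 + 83.5744 = 383.125, so reliability = 0.7907.
Error variance = 484.544 − 383.125 = 101.419; SEM = √101.419 = 10.071.

10.071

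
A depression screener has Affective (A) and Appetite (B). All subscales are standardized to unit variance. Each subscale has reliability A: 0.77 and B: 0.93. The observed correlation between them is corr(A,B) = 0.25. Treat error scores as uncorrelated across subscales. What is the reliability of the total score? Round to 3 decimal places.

0.880

Var(A+B) = 2 + 2·[0.25] = 2 + 0.5 = 2.5.
Under uncorrelated errors the observed covariances equal the true-score covariances, so only the own-variance terms attenuate.
True-score variance = [0.77 + 0.93] + 0.5 = 1.7 + 0.5 = 2.2.
Reliability = 2.2 / 2.5 = 0.880.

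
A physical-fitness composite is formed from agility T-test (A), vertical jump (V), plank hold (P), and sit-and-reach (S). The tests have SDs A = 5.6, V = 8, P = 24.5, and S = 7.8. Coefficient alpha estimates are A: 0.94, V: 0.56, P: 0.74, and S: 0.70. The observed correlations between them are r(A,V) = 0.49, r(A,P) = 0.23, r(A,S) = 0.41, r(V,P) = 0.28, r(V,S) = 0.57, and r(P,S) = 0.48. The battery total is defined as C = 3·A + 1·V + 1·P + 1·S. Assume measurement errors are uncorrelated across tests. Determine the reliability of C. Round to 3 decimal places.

0.878

Var(C) = 3²·5.6² + 8² + 24.5² + 7.8² + 2·[3·5.6·8·0.49 + 3·5.6·24.5·0.23 + 3·5.6·7.8·0.41 + 8·24.5·0.28 + 8·7.8·0.57 + 24.5·7.8·0.48] = 1007.33 + 792.853 = 1800.18.
With uncorrelated errors the cross-covariances are all true-score covariance, so they carry over unchanged; only the diagonal terms shrink to ρᵢσᵢ².
True-score variance = [3²·5.6²·0.94 + 8²·0.56 + 24.5²·0.74 + 7.8²·0.70] + 792.853 = 787.919 + 792.853 = 1580.77.
Reliability = 1580.77 / 1800.18 = 0.878.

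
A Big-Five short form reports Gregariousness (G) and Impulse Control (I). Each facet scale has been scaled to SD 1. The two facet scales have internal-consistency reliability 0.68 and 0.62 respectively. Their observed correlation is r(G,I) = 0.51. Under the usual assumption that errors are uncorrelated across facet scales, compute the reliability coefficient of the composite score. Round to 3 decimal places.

0.768

Var(G+I) = 2 + 2·[0.51] = 2 + 1.02 = 3.02.
With uncorrelated errors the cross-covariances are all true-score covariance, so they carry over unchanged; only the diagonal terms shrink to ρᵢσᵢ².
True-score variance = [0.68 + 0.62] + 1.02 = 1.3 + 1.02 = 2.32.
Reliability = 2.32 / 3.02 = 0.768.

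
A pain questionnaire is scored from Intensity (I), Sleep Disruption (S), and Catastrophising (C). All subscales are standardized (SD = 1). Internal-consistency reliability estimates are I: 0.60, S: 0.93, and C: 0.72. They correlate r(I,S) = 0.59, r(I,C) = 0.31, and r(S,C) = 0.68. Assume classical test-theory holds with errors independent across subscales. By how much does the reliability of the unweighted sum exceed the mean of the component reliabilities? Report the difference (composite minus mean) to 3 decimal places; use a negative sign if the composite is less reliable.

Var(sum) = 3 + 3.16 = 6.16; true-score variance = 2.25 + 3.16 = 5.41; composite reliability = 0.8782.
Mean component reliability = 0.7500.
Difference = 0.8782 − 0.7500 = 0.128.

0.128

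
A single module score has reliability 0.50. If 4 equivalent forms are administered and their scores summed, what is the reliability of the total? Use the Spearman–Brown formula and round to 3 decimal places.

0.800

ρ_k = kρ / (1 + (k−1)ρ) = 4·0.50 / (1 + 3·0.50) = 2.000 / 2.500 = 0.800.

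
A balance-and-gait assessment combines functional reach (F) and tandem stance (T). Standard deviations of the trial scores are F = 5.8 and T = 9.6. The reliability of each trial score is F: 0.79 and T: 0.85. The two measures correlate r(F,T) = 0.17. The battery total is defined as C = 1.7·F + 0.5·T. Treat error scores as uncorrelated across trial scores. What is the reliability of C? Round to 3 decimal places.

0.825

Var(C) = 1.7²·5.8² + 0.5²·9.6² + 2·[0.85·5.8·9.6·0.17] = 120.26 + 16.0915 = 136.351.
With uncorrelated errors the cross-covariances are all true-score covariance, so they carry over unchanged; only the diagonal terms shrink to ρᵢσᵢ².
True-score variance = [1.7²·5.8²·0.79 + 0.5²·9.6²·0.85] + 16.0915 = 96.3875 + 16.0915 = 112.479.
Reliability = 112.479 / 136.351 = 0.825.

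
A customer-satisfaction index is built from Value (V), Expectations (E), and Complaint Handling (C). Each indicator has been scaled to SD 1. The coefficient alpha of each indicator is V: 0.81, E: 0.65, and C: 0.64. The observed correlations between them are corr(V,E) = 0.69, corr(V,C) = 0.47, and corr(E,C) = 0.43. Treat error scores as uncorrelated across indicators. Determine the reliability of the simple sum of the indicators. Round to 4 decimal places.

Var(V+E+C) = 3 + 2·[0.69 + 0.47 + 0.43] = 3 + 3.18 = 6.18.
With uncorrelated errors the cross-covariances are all true-score covariance, so they carry over unchanged; only the diagonal terms shrink to ρᵢσᵢ².
True-score variance = [0.81 + 0.65 + 0.64] + 3.18 = 2.1 + 3.18 = 5.28.
Reliability = 5.28 / 6.18 = 0.8544.

0.8544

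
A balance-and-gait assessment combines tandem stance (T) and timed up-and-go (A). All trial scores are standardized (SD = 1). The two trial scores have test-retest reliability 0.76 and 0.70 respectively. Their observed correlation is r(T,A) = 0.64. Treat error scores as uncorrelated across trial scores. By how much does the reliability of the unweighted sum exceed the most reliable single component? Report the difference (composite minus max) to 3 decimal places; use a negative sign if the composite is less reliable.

Var(sum) = 2 + 1.28 = 3.28; true-score variance = 1.46 + 1.28 = 2.74; composite reliability = 0.8354.
Max component reliability = 0.7600.
Difference = 0.8354 − 0.7600 = 0.075.

0.075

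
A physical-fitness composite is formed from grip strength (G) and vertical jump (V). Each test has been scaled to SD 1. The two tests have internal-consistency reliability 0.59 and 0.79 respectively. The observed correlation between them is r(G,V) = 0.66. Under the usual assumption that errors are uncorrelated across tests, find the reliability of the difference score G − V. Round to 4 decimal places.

Var(G−V) = 1 + 1 − 2·0.66 = 2 − 1.32 = 0.68.
With uncorrelated errors the cross-covariances are all true-score covariance, so they carry over unchanged; only the diagonal terms shrink to ρᵢσᵢ².
True-score variance = [0.59 + 0.79] − 1.32 = 1.38 − 1.32 = 0.06.
Reliability = 0.06 / 0.68 = 0.0882.

0.0882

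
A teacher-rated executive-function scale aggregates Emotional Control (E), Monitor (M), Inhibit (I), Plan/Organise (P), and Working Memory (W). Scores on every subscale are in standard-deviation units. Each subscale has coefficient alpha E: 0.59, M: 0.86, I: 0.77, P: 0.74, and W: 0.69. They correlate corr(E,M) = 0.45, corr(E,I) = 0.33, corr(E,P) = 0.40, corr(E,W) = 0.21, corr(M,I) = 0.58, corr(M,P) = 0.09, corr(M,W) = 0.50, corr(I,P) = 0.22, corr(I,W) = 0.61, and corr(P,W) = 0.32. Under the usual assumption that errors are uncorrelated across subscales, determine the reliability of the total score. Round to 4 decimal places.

Var(E+M+I+P+W) = 5 + 2·[0.45 + 0.33 + 0.40 + 0.21 + 0.58 + 0.09 + 0.50 + 0.22 + 0.61 + 0.32] = 5 + 7.42 = 12.42.
Under uncorrelated errors the observed covariances equal the true-score covariances, so only the own-variance terms attenuate.
True-score variance = [0.59 + 0.86 + 0.77 + 0.74 + 0.69] + 7.42 = 3.65 + 7.42 = 11.07.
Reliability = 11.07 / 12.42 = 0.8913.

0.8913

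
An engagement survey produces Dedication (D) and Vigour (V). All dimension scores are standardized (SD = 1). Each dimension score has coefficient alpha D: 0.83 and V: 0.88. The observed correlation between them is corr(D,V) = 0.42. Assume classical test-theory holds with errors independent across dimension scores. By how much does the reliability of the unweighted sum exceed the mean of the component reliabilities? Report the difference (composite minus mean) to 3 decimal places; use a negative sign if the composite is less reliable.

Var(sum) = 2 + 0.84 = 2.84; true-score variance = 1.71 + 0.84 = 2.55; composite reliability = 0.8979.
Mean component reliability = 0.8550.
Difference = 0.8979 − 0.8550 = 0.043.

0.043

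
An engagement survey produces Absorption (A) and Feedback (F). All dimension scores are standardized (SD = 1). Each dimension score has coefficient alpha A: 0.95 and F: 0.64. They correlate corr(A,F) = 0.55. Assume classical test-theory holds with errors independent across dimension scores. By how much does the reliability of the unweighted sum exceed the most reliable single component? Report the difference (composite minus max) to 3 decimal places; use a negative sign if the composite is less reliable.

Var(sum) = 2 + 1.1 = 3.1; true-score variance = 1.59 + 1.1 = 2.69; composite reliability = 0.8677.
Max component reliability = 0.9500.
Difference = 0.8677 − 0.9500 = -0.082.

-0.082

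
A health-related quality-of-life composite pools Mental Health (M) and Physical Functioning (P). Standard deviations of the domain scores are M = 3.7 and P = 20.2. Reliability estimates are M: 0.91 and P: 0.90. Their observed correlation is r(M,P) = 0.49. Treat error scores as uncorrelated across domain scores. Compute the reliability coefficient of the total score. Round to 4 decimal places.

0.9151

Var(M+P) = 3.7² + 20.2² + 2·[3.7·20.2·0.49] = 421.73 + 73.2452 = 494.975.
With uncorrelated errors the cross-covariances are all true-score covariance, so they carry over unchanged; only the diagonal terms shrink to ρᵢσᵢ².
True-score variance = [3.7²·0.91 + 20.2²·0.90] + 73.2452 = 379.694 + 73.2452 = 452.939.
Reliability = 452.939 / 494.975 = 0.9151.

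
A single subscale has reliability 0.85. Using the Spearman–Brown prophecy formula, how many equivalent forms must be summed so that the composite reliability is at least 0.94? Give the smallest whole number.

3

k ≥ ρ*(1−ρ₁)/(ρ₁(1−ρ*)) = 0.94·0.15 / (0.85·0.06) = 2.765.
Smallest integer k = 3.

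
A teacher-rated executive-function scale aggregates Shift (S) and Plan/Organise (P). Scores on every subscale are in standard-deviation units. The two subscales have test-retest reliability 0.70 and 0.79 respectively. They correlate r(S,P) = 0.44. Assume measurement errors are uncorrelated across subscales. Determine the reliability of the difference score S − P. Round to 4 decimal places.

0.5446

Var(S−P) = 1 + 1 − 2·0.44 = 2 − 0.88 = 1.12.
Under uncorrelated errors the observed covariances equal the true-score covariances, so only the own-variance terms attenuate.
True-score variance = [0.70 + 0.79] − 0.88 = 1.49 − 0.88 = 0.61.
Reliability = 0.61 / 1.12 = 0.5446.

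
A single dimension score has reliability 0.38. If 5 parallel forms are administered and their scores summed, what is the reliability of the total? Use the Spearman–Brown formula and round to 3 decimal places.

ρ_k = kρ / (1 + (k−1)ρ) = 5·0.38 / (1 + 4·0.38) = 1.900 / 2.520 = 0.754.

0.754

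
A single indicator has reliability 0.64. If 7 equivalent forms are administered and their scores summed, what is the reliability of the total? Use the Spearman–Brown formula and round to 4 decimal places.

ρ_k = kρ / (1 + (k−1)ρ) = 7·0.64 / (1 + 6·0.64) = 4.480 / 4.840 = 0.9256.

0.9256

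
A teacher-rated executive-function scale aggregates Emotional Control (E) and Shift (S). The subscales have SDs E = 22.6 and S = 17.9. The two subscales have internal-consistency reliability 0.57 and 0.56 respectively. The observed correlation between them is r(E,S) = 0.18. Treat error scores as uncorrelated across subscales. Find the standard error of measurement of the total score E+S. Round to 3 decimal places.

Var(total) = 831.17 + 145.634 = 976.804.
True-score variance = 470.563 + 145.634 = 616.197, so reliability = 0.6308.
Error variance = 976.804 − 616.197 = 360.607; SEM = √360.607 = 18.990.

18.990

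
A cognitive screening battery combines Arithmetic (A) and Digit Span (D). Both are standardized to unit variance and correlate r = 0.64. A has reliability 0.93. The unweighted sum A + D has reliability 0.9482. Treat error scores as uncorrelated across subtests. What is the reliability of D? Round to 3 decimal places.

Var(A+D) = 2 + 2·0.64 = 3.280.
True-score variance = ρ_A + ρ_D + 2·0.64, so 0.9482 = (0.93 + ρ_D + 1.28) / 3.280.
ρ_D = 0.9482·3.280 − 0.93 − 1.28 = 0.900.

0.900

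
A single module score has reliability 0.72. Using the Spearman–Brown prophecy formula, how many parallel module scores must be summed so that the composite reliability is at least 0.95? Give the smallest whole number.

8

k ≥ ρ*(1−ρ₁)/(ρ₁(1−ρ*)) = 0.95·0.28 / (0.72·0.05) = 7.389.
Smallest integer k = 8.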